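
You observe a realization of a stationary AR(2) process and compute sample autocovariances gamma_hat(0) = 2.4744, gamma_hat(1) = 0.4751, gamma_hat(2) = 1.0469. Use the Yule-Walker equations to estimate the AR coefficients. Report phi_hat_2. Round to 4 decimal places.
\hat\phi_{2} = 0.4010

The Yule-Walker equations for an AR(p) process read, in matrix form,
  Gamma_p phi = r_p,   with   (Gamma_p)_{ij} = gamma(|i - j|),
                       (r_p)_i = gamma(i),   i,j = 1..p.
Substitute the sample gammas (Toeplitz matrix and right-hand side of size 2):
  Gamma_p = [[2.4744, 0.4751], [0.4751, 2.4744]]
  r_p     = [0.4751, 1.0469]
Written out:
  2.4744 phi_1 + 0.4751 phi_2 = 0.4751
  0.4751 phi_1 + 2.4744 phi_2 = 1.0469
Solve by Cramer's rule:
  det = gamma(0)^2 - gamma(1)^2 = (2.4744)^2 - (0.4751)^2 = 6.12265536 - 0.22572001 = 5.89693535
  phi_hat_1 = [gamma(1) gamma(0) - gamma(1) gamma(2)] / det = [(0.4751)(2.4744) - (0.4751)(1.0469)] / 5.89693535 = 0.67820525 / 5.89693535 = 0.115
  phi_hat_2 = [gamma(0) gamma(2) - gamma(1)^2] / det = [(2.4744)(1.0469) - (0.4751)^2] / 5.89693535 = 2.36472935 / 5.89693535 = 0.401
So phi_hat = [0.1150, 0.4010].
Therefore phi_hat_2 = 0.4010.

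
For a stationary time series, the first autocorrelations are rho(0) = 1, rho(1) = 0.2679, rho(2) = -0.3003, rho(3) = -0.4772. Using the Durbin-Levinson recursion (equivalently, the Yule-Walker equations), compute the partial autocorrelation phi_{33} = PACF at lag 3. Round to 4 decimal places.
\phi_{33} = -0.3300

The PACF at lag k is phi_{kk}, the last component of the solution
to the Yule-Walker system G_k phi = r_k where
  (G_k)_{ij} = rho(|i - j|), (r_k)_i = rho(i), i,j = 1..k.
Equivalently, Durbin-Levinson gives phi_{kk} iteratively:
  phi_{11} = rho(1)
  phi_{kk} = [rho(k) - sum_{j=1..k-1} phi_{k-1,j} rho(k-j)]
            / [1 - sum_{j=1..k-1} phi_{k-1,j} rho(j)],
  phi_{k,j} = phi_{k-1,j} - phi_{kk} phi_{k-1,k-j},  j = 1..k-1.
Step k = 1:
  phi_11 = rho(1) = 0.2679.
Step k = 2:
  phi_22 = [rho(2) - phi_11 rho(1)] / [1 - phi_11 rho(1)] = [-0.3003 - (0.2679)(0.2679)] / [1 - (0.2679)(0.2679)]
         = -0.37207041 / 0.92822959 = -0.400839.
  Update: phi_21 = phi_11 - phi_22 phi_11 = 0.2679 - (-0.400839)(0.2679) = 0.375285.
Step k = 3:
  phi_33 = [rho(3) - phi_21 rho(2) - phi_22 rho(1)] / [1 - phi_21 rho(1) - phi_22 rho(2)]
    numerator   = -0.4772 - (0.375285)(-0.3003) - (-0.400839)(0.2679) = -0.2571173
    denominator = 1 - (0.375285)(0.2679) - (-0.400839)(-0.3003) = 0.77908934
  phi_33 = -0.2571173 / 0.77908934 = -0.33.
Therefore phi_{33} = -0.3300.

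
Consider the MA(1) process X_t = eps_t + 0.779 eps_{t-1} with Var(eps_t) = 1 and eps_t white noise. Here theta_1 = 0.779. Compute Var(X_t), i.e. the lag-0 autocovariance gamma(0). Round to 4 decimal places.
\gamma(0) = 1.6068

For an MA(q) process X_t = eps_t + sum_i theta_i eps_{t-i} with
Var(eps_t) = sigma^2, the variance is
  gamma(0) = sigma^2 * (1 + sum_i theta_i^2).
  sum_i theta_i^2 = (0.779)^2 = 0.606841.
  gamma(0) = 1 * (1 + 0.606841) = 1 * 1.606841 = 1.606841, which rounds to 1.6068.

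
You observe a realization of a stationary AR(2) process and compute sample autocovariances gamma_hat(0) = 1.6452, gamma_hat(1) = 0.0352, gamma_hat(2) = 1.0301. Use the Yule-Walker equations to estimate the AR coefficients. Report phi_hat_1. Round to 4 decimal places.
\hat\phi_{1} = 0.0080

The Yule-Walker equations for an AR(p) process read, in matrix form,
  Gamma_p phi = r_p,   with   (Gamma_p)_{ij} = gamma(|i - j|),
                       (r_p)_i = gamma(i),   i,j = 1..p.
Substitute the sample gammas (Toeplitz matrix and right-hand side of size 2):
  Gamma_p = [[1.6452, 0.0352], [0.0352, 1.6452]]
  r_p     = [0.0352, 1.0301]
Written out:
  1.6452 phi_1 + 0.0352 phi_2 = 0.0352
  0.0352 phi_1 + 1.6452 phi_2 = 1.0301
Solve by Cramer's rule:
  det = gamma(0)^2 - gamma(1)^2 = (1.6452)^2 - (0.0352)^2 = 2.70668304 - 0.00123904 = 2.705444
  phi_hat_1 = [gamma(1) gamma(0) - gamma(1) gamma(2)] / det = [(0.0352)(1.6452) - (0.0352)(1.0301)] / 2.705444 = 0.02165152 / 2.705444 = 0.008
  phi_hat_2 = [gamma(0) gamma(2) - gamma(1)^2] / det = [(1.6452)(1.0301) - (0.0352)^2] / 2.705444 = 1.69348148 / 2.705444 = 0.626
So phi_hat = [0.0080, 0.6260].
Therefore phi_hat_1 = 0.0080.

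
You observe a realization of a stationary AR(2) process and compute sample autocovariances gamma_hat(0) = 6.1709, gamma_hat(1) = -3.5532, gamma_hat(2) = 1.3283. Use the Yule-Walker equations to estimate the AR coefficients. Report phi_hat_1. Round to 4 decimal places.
\hat\phi_{1} = -0.6760

The Yule-Walker equations for an AR(p) process read, in matrix form,
  Gamma_p phi = r_p,   with   (Gamma_p)_{ij} = gamma(|i - j|),
                       (r_p)_i = gamma(i),   i,j = 1..p.
Substitute the sample gammas (Toeplitz matrix and right-hand side of size 2):
  Gamma_p = [[6.1709, -3.5532], [-3.5532, 6.1709]]
  r_p     = [-3.5532, 1.3283]
Written out:
  6.1709 phi_1 - 3.5532 phi_2 = -3.5532
  -3.5532 phi_1 + 6.1709 phi_2 = 1.3283
Solve by Cramer's rule:
  det = gamma(0)^2 - gamma(1)^2 = (6.1709)^2 - (-3.5532)^2 = 38.08000681 - 12.62523024 = 25.45477657
  phi_hat_1 = [gamma(1) gamma(0) - gamma(1) gamma(2)] / det = [(-3.5532)(6.1709) - (-3.5532)(1.3283)] / 25.45477657 = -17.20672632 / 25.45477657 = -0.676
  phi_hat_2 = [gamma(0) gamma(2) - gamma(1)^2] / det = [(6.1709)(1.3283) - (-3.5532)^2] / 25.45477657 = -4.42842377 / 25.45477657 = -0.174
So phi_hat = [-0.6760, -0.1740].
Therefore phi_hat_1 = -0.6760.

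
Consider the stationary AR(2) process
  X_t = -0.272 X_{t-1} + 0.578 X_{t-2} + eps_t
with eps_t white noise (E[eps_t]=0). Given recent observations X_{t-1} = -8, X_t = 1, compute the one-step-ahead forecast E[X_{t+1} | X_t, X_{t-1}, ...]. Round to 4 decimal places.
E[X_{t+1} \mid \mathcal F_t] = -4.8960

For an AR(p) model X_t = c + sum_i phi_i X_{t-i} + eps_t, the
one-step-ahead conditional mean is
  E[X_{t+1} | X_t, ...] = c + sum_i phi_i X_{t+1-i}.
Substitute known values:
  E[X_{t+1} | ...] = (-0.272) * (1) + (0.578) * (-8)
                   = -4.8960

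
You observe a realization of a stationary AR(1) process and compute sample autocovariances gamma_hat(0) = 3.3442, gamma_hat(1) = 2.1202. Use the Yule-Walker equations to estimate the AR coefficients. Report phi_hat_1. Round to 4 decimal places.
\hat\phi_{1} = 0.6340

The Yule-Walker equations for an AR(p) process read, in matrix form,
  Gamma_p phi = r_p,   with   (Gamma_p)_{ij} = gamma(|i - j|),
                       (r_p)_i = gamma(i),   i,j = 1..p.
Substitute the sample gammas (Toeplitz matrix and right-hand side of size 1):
  Gamma_p = [[3.3442]]
  r_p     = [2.1202]
With p = 1 this is the single equation gamma(0) phi_1 = gamma(1):
  phi_hat_1 = gamma(1) / gamma(0) = 2.1202 / 3.3442 = 0.6340.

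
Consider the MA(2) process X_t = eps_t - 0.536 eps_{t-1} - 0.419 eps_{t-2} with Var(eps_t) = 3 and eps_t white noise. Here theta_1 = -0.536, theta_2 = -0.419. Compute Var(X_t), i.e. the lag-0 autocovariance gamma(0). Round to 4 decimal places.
\gamma(0) = 4.3886

For an MA(q) process X_t = eps_t + sum_i theta_i eps_{t-i} with
Var(eps_t) = sigma^2, the variance is
  gamma(0) = sigma^2 * (1 + sum_i theta_i^2).
  sum_i theta_i^2 = (-0.536)^2 + (-0.419)^2 = 0.287296 + 0.175561 = 0.462857.
  gamma(0) = 3 * (1 + 0.462857) = 3 * 1.462857 = 4.388571, which rounds to 4.3886.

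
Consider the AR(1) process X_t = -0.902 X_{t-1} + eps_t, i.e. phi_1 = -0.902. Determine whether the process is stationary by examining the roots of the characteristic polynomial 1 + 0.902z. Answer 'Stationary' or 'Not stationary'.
\text{Stationary}

The AR(p) characteristic polynomial is P(z) = 1 + 0.902z.
Stationarity requires all roots to lie outside the unit circle, i.e. |z| > 1 for every root.
This is linear in z: 1 + (0.902) z = 0  =>  z = -1/(0.902) = -1.108647,  |z| = 1.108647.
Moduli of all roots: 1.1086.
All moduli strictly greater than 1? Yes.
Verdict: Stationary.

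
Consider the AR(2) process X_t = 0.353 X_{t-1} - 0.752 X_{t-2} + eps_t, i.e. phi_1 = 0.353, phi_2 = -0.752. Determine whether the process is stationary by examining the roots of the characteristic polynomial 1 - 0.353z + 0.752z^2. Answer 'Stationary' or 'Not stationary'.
\text{Stationary}

The AR(p) characteristic polynomial is P(z) = 1 - 0.353z + 0.752z^2.
Stationarity requires all roots to lie outside the unit circle, i.e. |z| > 1 for every root.
Set 1 + (-0.353) z + (0.752) z^2 = 0, i.e. a z^2 + b z + c = 0 with a = 0.752, b = -0.353, c = 1.
Discriminant D = b^2 - 4ac = (-0.353)^2 - 4*(0.752)*1 = 0.124609 - (3.008) = -2.883391.
D < 0, so the roots are the complex-conjugate pair z = (-b +/- i sqrt(-D)) / (2a) = 0.2347 +/- 1.129i.
For a conjugate pair |z|^2 = z * conj(z) = (product of roots) = c/a = 1/(0.752) = 1.329787, so |z| = sqrt(1.329787) = 1.1532 for both roots.
Moduli of all roots: 1.1532, 1.1532.
All moduli strictly greater than 1? Yes.
Verdict: Stationary.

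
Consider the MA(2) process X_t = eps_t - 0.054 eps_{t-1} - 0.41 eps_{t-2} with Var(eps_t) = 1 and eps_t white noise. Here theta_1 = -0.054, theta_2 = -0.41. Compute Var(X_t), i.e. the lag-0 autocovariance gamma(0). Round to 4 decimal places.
\gamma(0) = 1.1710

For an MA(q) process X_t = eps_t + sum_i theta_i eps_{t-i} with
Var(eps_t) = sigma^2, the variance is
  gamma(0) = sigma^2 * (1 + sum_i theta_i^2).
  sum_i theta_i^2 = (-0.054)^2 + (-0.41)^2 = 0.002916 + 0.1681 = 0.171016.
  gamma(0) = 1 * (1 + 0.171016) = 1 * 1.171016 = 1.171016, which rounds to 1.1710.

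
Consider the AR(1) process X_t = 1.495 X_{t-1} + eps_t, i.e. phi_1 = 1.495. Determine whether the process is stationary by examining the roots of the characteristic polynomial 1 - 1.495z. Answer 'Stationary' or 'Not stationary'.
\text{Not stationary}

The AR(p) characteristic polynomial is P(z) = 1 - 1.495z.
Stationarity requires all roots to lie outside the unit circle, i.e. |z| > 1 for every root.
This is linear in z: 1 + (-1.495) z = 0  =>  z = -1/(-1.495) = 0.668896,  |z| = 0.668896.
Moduli of all roots: 0.6689.
All moduli strictly greater than 1? No.
Verdict: Not stationary.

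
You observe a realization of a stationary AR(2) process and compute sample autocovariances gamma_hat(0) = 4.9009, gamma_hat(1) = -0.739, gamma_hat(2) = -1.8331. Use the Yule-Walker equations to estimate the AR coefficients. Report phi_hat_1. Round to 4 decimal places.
\hat\phi_{1} = -0.2120

The Yule-Walker equations for an AR(p) process read, in matrix form,
  Gamma_p phi = r_p,   with   (Gamma_p)_{ij} = gamma(|i - j|),
                       (r_p)_i = gamma(i),   i,j = 1..p.
Substitute the sample gammas (Toeplitz matrix and right-hand side of size 2):
  Gamma_p = [[4.9009, -0.739], [-0.739, 4.9009]]
  r_p     = [-0.739, -1.8331]
Written out:
  4.9009 phi_1 - 0.739 phi_2 = -0.739
  -0.739 phi_1 + 4.9009 phi_2 = -1.8331
Solve by Cramer's rule:
  det = gamma(0)^2 - gamma(1)^2 = (4.9009)^2 - (-0.739)^2 = 24.01882081 - 0.546121 = 23.47269981
  phi_hat_1 = [gamma(1) gamma(0) - gamma(1) gamma(2)] / det = [(-0.739)(4.9009) - (-0.739)(-1.8331)] / 23.47269981 = -4.976426 / 23.47269981 = -0.212
  phi_hat_2 = [gamma(0) gamma(2) - gamma(1)^2] / det = [(4.9009)(-1.8331) - (-0.739)^2] / 23.47269981 = -9.52996079 / 23.47269981 = -0.406
So phi_hat = [-0.2120, -0.4060].
Therefore phi_hat_1 = -0.2120.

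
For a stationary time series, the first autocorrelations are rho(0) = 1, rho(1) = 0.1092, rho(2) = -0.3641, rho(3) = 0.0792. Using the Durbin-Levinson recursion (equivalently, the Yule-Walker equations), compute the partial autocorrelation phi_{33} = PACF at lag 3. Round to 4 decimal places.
\phi_{33} = 0.2079

The PACF at lag k is phi_{kk}, the last component of the solution
to the Yule-Walker system G_k phi = r_k where
  (G_k)_{ij} = rho(|i - j|), (r_k)_i = rho(i), i,j = 1..k.
Equivalently, Durbin-Levinson gives phi_{kk} iteratively:
  phi_{11} = rho(1)
  phi_{kk} = [rho(k) - sum_{j=1..k-1} phi_{k-1,j} rho(k-j)]
            / [1 - sum_{j=1..k-1} phi_{k-1,j} rho(j)],
  phi_{k,j} = phi_{k-1,j} - phi_{kk} phi_{k-1,k-j},  j = 1..k-1.
Step k = 1:
  phi_11 = rho(1) = 0.1092.
Step k = 2:
  phi_22 = [rho(2) - phi_11 rho(1)] / [1 - phi_11 rho(1)] = [-0.3641 - (0.1092)(0.1092)] / [1 - (0.1092)(0.1092)]
         = -0.37602464 / 0.98807536 = -0.380563.
  Update: phi_21 = phi_11 - phi_22 phi_11 = 0.1092 - (-0.380563)(0.1092) = 0.150757.
Step k = 3:
  phi_33 = [rho(3) - phi_21 rho(2) - phi_22 rho(1)] / [1 - phi_21 rho(1) - phi_22 rho(2)]
    numerator   = 0.0792 - (0.150757)(-0.3641) - (-0.380563)(0.1092) = 0.17564824
    denominator = 1 - (0.150757)(0.1092) - (-0.380563)(-0.3641) = 0.8449744
  phi_33 = 0.17564824 / 0.8449744 = 0.2079.
Therefore phi_{33} = 0.2079.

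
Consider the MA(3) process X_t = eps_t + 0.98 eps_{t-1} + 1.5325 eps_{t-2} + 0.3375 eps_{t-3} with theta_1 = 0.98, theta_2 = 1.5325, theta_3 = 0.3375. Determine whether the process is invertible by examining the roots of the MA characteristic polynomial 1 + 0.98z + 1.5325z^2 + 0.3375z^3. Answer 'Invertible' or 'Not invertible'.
\text{Not invertible}

The MA(q) characteristic polynomial is P(z) = 1 + 0.98z + 1.5325z^2 + 0.3375z^3.
Invertibility requires all roots to lie outside the unit circle, i.e. |z| > 1 for every root.
Degree 3: look for a simple real root z0 first, then factor out (1 - z/z0) and solve the remaining quadratic.
Testing z0 = -4: P(-4) = 1 + (0.98)(-4) + (1.5325)(-4)^2 + (0.3375)(-4)^3
  = 1 + (-3.92) + (24.52) + (-21.6) = 0.  So z_0 = -4 is a root, |z_0| = 4.
Divide out the factor (1 + 0.25 z) = (1 - z/z0) (since 1/z0 = -0.25):
  P(z) = (1 + 0.25 z)(1 + (0.73) z + (1.35) z^2)
  [check: z-coef 0.73 - (-0.25) = 0.98; z^2-coef 1.35 - (-0.25)(0.73) = 1.5325; z^3-coef -(-0.25)(1.35) = 0.3375.]
Remaining roots from the quadratic factor 1 + (0.73) z + (1.35) z^2:
  Set 1 + (0.73) z + (1.35) z^2 = 0, i.e. a z^2 + b z + c = 0 with a = 1.35, b = 0.73, c = 1.
  Discriminant D = b^2 - 4ac = (0.73)^2 - 4*(1.35)*1 = 0.5329 - (5.4) = -4.8671.
  D < 0, so the roots are the complex-conjugate pair z = (-b +/- i sqrt(-D)) / (2a) = -0.2704 +/- 0.8171i.
  For a conjugate pair |z|^2 = z * conj(z) = (product of roots) = c/a = 1/(1.35) = 0.740741, so |z| = sqrt(0.740741) = 0.8607 for both roots.
Moduli of all roots: 4.0000, 0.8607, 0.8607.
All moduli strictly greater than 1? No.
Verdict: Not invertible.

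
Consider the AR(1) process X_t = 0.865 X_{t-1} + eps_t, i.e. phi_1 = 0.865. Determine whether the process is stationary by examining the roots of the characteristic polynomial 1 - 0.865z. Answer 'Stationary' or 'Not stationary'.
\text{Stationary}

The AR(p) characteristic polynomial is P(z) = 1 - 0.865z.
Stationarity requires all roots to lie outside the unit circle, i.e. |z| > 1 for every root.
This is linear in z: 1 + (-0.865) z = 0  =>  z = -1/(-0.865) = 1.156069,  |z| = 1.156069.
Moduli of all roots: 1.1561.
All moduli strictly greater than 1? Yes.
Verdict: Stationary.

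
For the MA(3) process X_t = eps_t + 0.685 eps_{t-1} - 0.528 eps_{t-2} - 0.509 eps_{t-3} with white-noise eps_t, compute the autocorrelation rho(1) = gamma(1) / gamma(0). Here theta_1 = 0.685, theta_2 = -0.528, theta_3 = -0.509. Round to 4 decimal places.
\rho(1) = 0.2950

For an MA(q) process with theta_0 = 1, the autocovariance is
  gamma(k) = sigma^2 * sum_{i=0..q-k} theta_i * theta_{i+k},
and rho(k) = gamma(k) / gamma(0). Sigma^2 cancels.
  numerator   = (1)*(0.685) + (0.685)*(-0.528) + (-0.528)*(-0.509) = 0.592072.
  denominator = (1)^2 + (0.685)^2 + (-0.528)^2 + (-0.509)^2 = 2.00709.
  rho(1) = 0.592072 / 2.00709 = 0.2950.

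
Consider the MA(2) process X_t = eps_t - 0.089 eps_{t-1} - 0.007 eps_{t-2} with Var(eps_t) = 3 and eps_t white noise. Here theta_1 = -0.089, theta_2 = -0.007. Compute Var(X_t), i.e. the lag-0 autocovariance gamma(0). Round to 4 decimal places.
\gamma(0) = 3.0239

For an MA(q) process X_t = eps_t + sum_i theta_i eps_{t-i} with
Var(eps_t) = sigma^2, the variance is
  gamma(0) = sigma^2 * (1 + sum_i theta_i^2).
  sum_i theta_i^2 = (-0.089)^2 + (-0.007)^2 = 0.007921 + 0.000049 = 0.00797.
  gamma(0) = 3 * (1 + 0.00797) = 3 * 1.00797 = 3.02391, which rounds to 3.0239.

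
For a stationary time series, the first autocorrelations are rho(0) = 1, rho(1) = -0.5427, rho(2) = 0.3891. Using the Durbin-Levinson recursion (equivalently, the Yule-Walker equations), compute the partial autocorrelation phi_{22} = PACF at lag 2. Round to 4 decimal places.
\phi_{22} = 0.1341

The PACF at lag k is phi_{kk}, the last component of the solution
to the Yule-Walker system G_k phi = r_k where
  (G_k)_{ij} = rho(|i - j|), (r_k)_i = rho(i), i,j = 1..k.
Equivalently, Durbin-Levinson gives phi_{kk} iteratively:
  phi_{11} = rho(1)
  phi_{kk} = [rho(k) - sum_{j=1..k-1} phi_{k-1,j} rho(k-j)]
            / [1 - sum_{j=1..k-1} phi_{k-1,j} rho(j)],
  phi_{k,j} = phi_{k-1,j} - phi_{kk} phi_{k-1,k-j},  j = 1..k-1.
Step k = 1:
  phi_11 = rho(1) = -0.5427.
Step k = 2:
  phi_22 = [rho(2) - phi_11 rho(1)] / [1 - phi_11 rho(1)] = [0.3891 - (-0.5427)(-0.5427)] / [1 - (-0.5427)(-0.5427)]
         = 0.09457671 / 0.70547671 = 0.1341.
Therefore phi_{22} = 0.1341.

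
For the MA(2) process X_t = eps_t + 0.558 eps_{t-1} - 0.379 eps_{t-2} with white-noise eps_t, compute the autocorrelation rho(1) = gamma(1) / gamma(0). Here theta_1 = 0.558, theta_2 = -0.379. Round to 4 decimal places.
\rho(1) = 0.2382

For an MA(q) process with theta_0 = 1, the autocovariance is
  gamma(k) = sigma^2 * sum_{i=0..q-k} theta_i * theta_{i+k},
and rho(k) = gamma(k) / gamma(0). Sigma^2 cancels.
  numerator   = (1)*(0.558) + (0.558)*(-0.379) = 0.346518.
  denominator = (1)^2 + (0.558)^2 + (-0.379)^2 = 1.455005.
  rho(1) = 0.346518 / 1.455005 = 0.2382.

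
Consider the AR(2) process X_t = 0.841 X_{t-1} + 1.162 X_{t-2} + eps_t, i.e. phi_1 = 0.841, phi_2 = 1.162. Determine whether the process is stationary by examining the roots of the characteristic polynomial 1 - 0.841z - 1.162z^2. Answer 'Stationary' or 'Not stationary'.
\text{Not stationary}

The AR(p) characteristic polynomial is P(z) = 1 - 0.841z - 1.162z^2.
Stationarity requires all roots to lie outside the unit circle, i.e. |z| > 1 for every root.
Set 1 + (-0.841) z + (-1.162) z^2 = 0, i.e. a z^2 + b z + c = 0 with a = -1.162, b = -0.841, c = 1.
Discriminant D = b^2 - 4ac = (-0.841)^2 - 4*(-1.162)*1 = 0.707281 - (-4.648) = 5.355281.
D >= 0, so the roots are real: z = (-b +/- sqrt(D)) / (2a) = (0.841 +/- 2.314148) / (-2.324).
  z_1 = (0.841 + 2.314148) / (-2.324) = -1.3576,   |z_1| = 1.3576.
  z_2 = (0.841 - 2.314148) / (-2.324) = 0.6339,   |z_2| = 0.6339.
Moduli of all roots: 1.3576, 0.6339.
All moduli strictly greater than 1? No.
Verdict: Not stationary.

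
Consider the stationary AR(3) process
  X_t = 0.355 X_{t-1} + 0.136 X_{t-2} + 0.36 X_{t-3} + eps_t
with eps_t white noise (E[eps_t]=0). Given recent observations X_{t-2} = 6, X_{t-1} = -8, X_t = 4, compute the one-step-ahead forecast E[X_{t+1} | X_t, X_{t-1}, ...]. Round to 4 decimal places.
E[X_{t+1} \mid \mathcal F_t] = 2.4920

For an AR(p) model X_t = c + sum_i phi_i X_{t-i} + eps_t, the
one-step-ahead conditional mean is
  E[X_{t+1} | X_t, ...] = c + sum_i phi_i X_{t+1-i}.
Substitute known values:
  E[X_{t+1} | ...] = (0.355) * (4) + (0.136) * (-8) + (0.36) * (6)
                   = 2.4920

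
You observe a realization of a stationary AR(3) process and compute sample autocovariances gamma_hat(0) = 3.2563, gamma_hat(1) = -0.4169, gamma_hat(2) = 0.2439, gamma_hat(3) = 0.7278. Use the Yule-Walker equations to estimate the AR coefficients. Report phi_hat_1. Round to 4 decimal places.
\hat\phi_{1} = -0.1350

The Yule-Walker equations for an AR(p) process read, in matrix form,
  Gamma_p phi = r_p,   with   (Gamma_p)_{ij} = gamma(|i - j|),
                       (r_p)_i = gamma(i),   i,j = 1..p.
Substitute the sample gammas (Toeplitz matrix and right-hand side of size 3):
  Gamma_p = [[3.2563, -0.4169, 0.2439], [-0.4169, 3.2563, -0.4169], [0.2439, -0.4169, 3.2563]]
  r_p     = [-0.4169, 0.2439, 0.7278]
Written out (R1..R3):
  (R1) 3.2563 phi_1 - 0.4169 phi_2 + 0.2439 phi_3 = -0.4169
  (R2) -0.4169 phi_1 + 3.2563 phi_2 - 0.4169 phi_3 = 0.2439
  (R3) 0.2439 phi_1 - 0.4169 phi_2 + 3.2563 phi_3 = 0.7278
Gaussian elimination:
  R2 <- R2 - (-0.4169/3.2563) R1 = R2 - (-0.128029) R1:  3.202925 phi_2 - 0.385674 phi_3 = 0.190525
  R3 <- R3 - (0.2439/3.2563) R1 = R3 - (0.074901) R1:  -0.385674 phi_2 + 3.238032 phi_3 = 0.759026
  R3 <- R3 - (-0.385674/3.202925) R2 = R3 - (-0.120413) R2:  3.191592 phi_3 = 0.781968
Back-substitution:
  phi_hat_3 = 0.781968 / 3.191592 = 0.245009
  phi_hat_2 = (0.190525 - (-0.385674)(0.245009)) / 3.202925 = 0.088987
  phi_hat_1 = (-0.4169 - (-0.4169)(0.088987) - (0.2439)(0.245009)) / 3.2563 = -0.134987
So phi_hat = [-0.1350, 0.0890, 0.2450].
Therefore phi_hat_1 = -0.1350.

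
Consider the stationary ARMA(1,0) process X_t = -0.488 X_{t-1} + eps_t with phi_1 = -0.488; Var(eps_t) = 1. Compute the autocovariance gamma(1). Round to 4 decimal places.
\gamma(1) = -0.6405

Multiply the model equation by X_{t-k} and take expectations. With theta_0 = psi_0 = 1 and psi_j the MA(infinity) weights, this gives
  gamma(k) - sum_i phi_i gamma(k-i) = c_k,
  c_k = sigma^2 * sum_{j=k..q} theta_j psi_{j-k}   (c_k = 0 for k > q),
using gamma(-m) = gamma(m).
Pure AR (q = 0): c_0 = sigma^2 = 1, c_k = 0 for k >= 1.
Equations for k = 0 and k = 1 (AR order 1):
  gamma(0) = phi_1 gamma(1) + c_0
  gamma(1) = phi_1 gamma(0) + c_1
Substituting the second into the first: gamma(0) (1 - phi_1^2) = c_0 + phi_1 c_1, so
  gamma(0) = c_0 / (1 - phi_1^2) = 1 / (1 - (-0.488)^2) = 1 / 0.761856 = 1.312584.
  gamma(1) = phi_1 gamma(0) = (-0.488)(1.312584) = -0.640541.
Therefore gamma(1) = -0.6405 (to 4 decimal places).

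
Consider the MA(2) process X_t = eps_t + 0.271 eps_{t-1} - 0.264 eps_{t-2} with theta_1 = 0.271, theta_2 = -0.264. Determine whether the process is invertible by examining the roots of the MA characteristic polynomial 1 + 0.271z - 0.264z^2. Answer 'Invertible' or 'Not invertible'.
\text{Invertible}

The MA(q) characteristic polynomial is P(z) = 1 + 0.271z - 0.264z^2.
Invertibility requires all roots to lie outside the unit circle, i.e. |z| > 1 for every root.
Set 1 + (0.271) z + (-0.264) z^2 = 0, i.e. a z^2 + b z + c = 0 with a = -0.264, b = 0.271, c = 1.
Discriminant D = b^2 - 4ac = (0.271)^2 - 4*(-0.264)*1 = 0.073441 - (-1.056) = 1.129441.
D >= 0, so the roots are real: z = (-b +/- sqrt(D)) / (2a) = (-0.271 +/- 1.062752) / (-0.528).
  z_1 = (-0.271 + 1.062752) / (-0.528) = -1.4995,   |z_1| = 1.4995.
  z_2 = (-0.271 - 1.062752) / (-0.528) = 2.526,   |z_2| = 2.526.
Moduli of all roots: 1.4995, 2.5260.
All moduli strictly greater than 1? Yes.
Verdict: Invertible.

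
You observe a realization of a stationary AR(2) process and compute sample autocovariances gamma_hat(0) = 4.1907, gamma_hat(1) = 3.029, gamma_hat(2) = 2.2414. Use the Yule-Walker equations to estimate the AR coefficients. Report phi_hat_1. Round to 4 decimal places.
\hat\phi_{1} = 0.7040

The Yule-Walker equations for an AR(p) process read, in matrix form,
  Gamma_p phi = r_p,   with   (Gamma_p)_{ij} = gamma(|i - j|),
                       (r_p)_i = gamma(i),   i,j = 1..p.
Substitute the sample gammas (Toeplitz matrix and right-hand side of size 2):
  Gamma_p = [[4.1907, 3.029], [3.029, 4.1907]]
  r_p     = [3.029, 2.2414]
Written out:
  4.1907 phi_1 + 3.029 phi_2 = 3.029
  3.029 phi_1 + 4.1907 phi_2 = 2.2414
Solve by Cramer's rule:
  det = gamma(0)^2 - gamma(1)^2 = (4.1907)^2 - (3.029)^2 = 17.56196649 - 9.174841 = 8.38712549
  phi_hat_1 = [gamma(1) gamma(0) - gamma(1) gamma(2)] / det = [(3.029)(4.1907) - (3.029)(2.2414)] / 8.38712549 = 5.9044297 / 8.38712549 = 0.704
  phi_hat_2 = [gamma(0) gamma(2) - gamma(1)^2] / det = [(4.1907)(2.2414) - (3.029)^2] / 8.38712549 = 0.21819398 / 8.38712549 = 0.026
So phi_hat = [0.7040, 0.0260].
Therefore phi_hat_1 = 0.7040.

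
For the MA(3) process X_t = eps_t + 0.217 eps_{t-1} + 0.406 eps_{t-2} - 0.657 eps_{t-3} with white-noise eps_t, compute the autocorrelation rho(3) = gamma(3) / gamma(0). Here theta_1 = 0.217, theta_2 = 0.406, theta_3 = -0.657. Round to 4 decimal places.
\rho(3) = -0.3997

For an MA(q) process with theta_0 = 1, the autocovariance is
  gamma(k) = sigma^2 * sum_{i=0..q-k} theta_i * theta_{i+k},
and rho(k) = gamma(k) / gamma(0). Sigma^2 cancels.
  numerator   = (1)*(-0.657) = -0.657.
  denominator = (1)^2 + (0.217)^2 + (0.406)^2 + (-0.657)^2 = 1.643574.
  rho(3) = -0.657 / 1.643574 = -0.3997.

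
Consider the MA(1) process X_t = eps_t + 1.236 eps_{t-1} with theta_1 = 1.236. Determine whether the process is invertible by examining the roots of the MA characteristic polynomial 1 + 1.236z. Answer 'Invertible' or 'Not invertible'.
\text{Not invertible}

The MA(q) characteristic polynomial is P(z) = 1 + 1.236z.
Invertibility requires all roots to lie outside the unit circle, i.e. |z| > 1 for every root.
This is linear in z: 1 + (1.236) z = 0  =>  z = -1/(1.236) = -0.809061,  |z| = 0.809061.
Moduli of all roots: 0.8091.
All moduli strictly greater than 1? No.
Verdict: Not invertible.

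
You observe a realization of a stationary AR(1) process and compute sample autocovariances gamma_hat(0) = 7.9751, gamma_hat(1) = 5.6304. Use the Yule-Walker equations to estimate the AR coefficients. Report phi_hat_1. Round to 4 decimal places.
\hat\phi_{1} = 0.7060

The Yule-Walker equations for an AR(p) process read, in matrix form,
  Gamma_p phi = r_p,   with   (Gamma_p)_{ij} = gamma(|i - j|),
                       (r_p)_i = gamma(i),   i,j = 1..p.
Substitute the sample gammas (Toeplitz matrix and right-hand side of size 1):
  Gamma_p = [[7.9751]]
  r_p     = [5.6304]
With p = 1 this is the single equation gamma(0) phi_1 = gamma(1):
  phi_hat_1 = gamma(1) / gamma(0) = 5.6304 / 7.9751 = 0.7060.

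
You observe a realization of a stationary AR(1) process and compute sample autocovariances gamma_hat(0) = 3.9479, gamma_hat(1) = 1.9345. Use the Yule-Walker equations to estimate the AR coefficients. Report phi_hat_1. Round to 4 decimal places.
\hat\phi_{1} = 0.4900

The Yule-Walker equations for an AR(p) process read, in matrix form,
  Gamma_p phi = r_p,   with   (Gamma_p)_{ij} = gamma(|i - j|),
                       (r_p)_i = gamma(i),   i,j = 1..p.
Substitute the sample gammas (Toeplitz matrix and right-hand side of size 1):
  Gamma_p = [[3.9479]]
  r_p     = [1.9345]
With p = 1 this is the single equation gamma(0) phi_1 = gamma(1):
  phi_hat_1 = gamma(1) / gamma(0) = 1.9345 / 3.9479 = 0.4900.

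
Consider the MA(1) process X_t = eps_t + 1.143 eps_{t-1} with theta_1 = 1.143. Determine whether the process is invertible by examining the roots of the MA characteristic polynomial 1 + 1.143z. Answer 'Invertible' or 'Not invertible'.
\text{Not invertible}

The MA(q) characteristic polynomial is P(z) = 1 + 1.143z.
Invertibility requires all roots to lie outside the unit circle, i.e. |z| > 1 for every root.
This is linear in z: 1 + (1.143) z = 0  =>  z = -1/(1.143) = -0.874891,  |z| = 0.874891.
Moduli of all roots: 0.8749.
All moduli strictly greater than 1? No.
Verdict: Not invertible.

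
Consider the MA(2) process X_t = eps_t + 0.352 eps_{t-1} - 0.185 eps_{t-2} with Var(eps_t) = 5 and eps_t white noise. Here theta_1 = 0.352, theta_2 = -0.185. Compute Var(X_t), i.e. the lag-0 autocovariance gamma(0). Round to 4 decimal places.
\gamma(0) = 5.7906

For an MA(q) process X_t = eps_t + sum_i theta_i eps_{t-i} with
Var(eps_t) = sigma^2, the variance is
  gamma(0) = sigma^2 * (1 + sum_i theta_i^2).
  sum_i theta_i^2 = (0.352)^2 + (-0.185)^2 = 0.123904 + 0.034225 = 0.158129.
  gamma(0) = 5 * (1 + 0.158129) = 5 * 1.158129 = 5.790645, which rounds to 5.7906.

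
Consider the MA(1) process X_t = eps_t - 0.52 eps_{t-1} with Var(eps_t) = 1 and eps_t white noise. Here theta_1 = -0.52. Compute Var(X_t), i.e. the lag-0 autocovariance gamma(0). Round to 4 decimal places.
\gamma(0) = 1.2704

For an MA(q) process X_t = eps_t + sum_i theta_i eps_{t-i} with
Var(eps_t) = sigma^2, the variance is
  gamma(0) = sigma^2 * (1 + sum_i theta_i^2).
  sum_i theta_i^2 = (-0.52)^2 = 0.2704.
  gamma(0) = 1 * (1 + 0.2704) = 1 * 1.2704 = 1.2704.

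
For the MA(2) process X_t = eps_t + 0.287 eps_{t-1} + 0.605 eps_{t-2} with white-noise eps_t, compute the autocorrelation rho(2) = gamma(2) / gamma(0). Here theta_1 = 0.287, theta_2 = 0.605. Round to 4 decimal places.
\rho(2) = 0.4177

For an MA(q) process with theta_0 = 1, the autocovariance is
  gamma(k) = sigma^2 * sum_{i=0..q-k} theta_i * theta_{i+k},
and rho(k) = gamma(k) / gamma(0). Sigma^2 cancels.
  numerator   = (1)*(0.605) = 0.605.
  denominator = (1)^2 + (0.287)^2 + (0.605)^2 = 1.448394.
  rho(2) = 0.605 / 1.448394 = 0.4177.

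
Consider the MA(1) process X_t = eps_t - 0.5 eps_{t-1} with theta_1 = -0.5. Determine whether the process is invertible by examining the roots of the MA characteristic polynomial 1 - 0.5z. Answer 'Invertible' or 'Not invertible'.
\text{Invertible}

The MA(q) characteristic polynomial is P(z) = 1 - 0.5z.
Invertibility requires all roots to lie outside the unit circle, i.e. |z| > 1 for every root.
This is linear in z: 1 + (-0.5) z = 0  =>  z = -1/(-0.5) = 2,  |z| = 2.
Moduli of all roots: 2.0000.
All moduli strictly greater than 1? Yes.
Verdict: Invertible.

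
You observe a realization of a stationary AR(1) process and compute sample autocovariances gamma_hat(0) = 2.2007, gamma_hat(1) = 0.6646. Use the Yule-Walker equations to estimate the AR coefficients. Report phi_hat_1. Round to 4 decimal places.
\hat\phi_{1} = 0.3020

The Yule-Walker equations for an AR(p) process read, in matrix form,
  Gamma_p phi = r_p,   with   (Gamma_p)_{ij} = gamma(|i - j|),
                       (r_p)_i = gamma(i),   i,j = 1..p.
Substitute the sample gammas (Toeplitz matrix and right-hand side of size 1):
  Gamma_p = [[2.2007]]
  r_p     = [0.6646]
With p = 1 this is the single equation gamma(0) phi_1 = gamma(1):
  phi_hat_1 = gamma(1) / gamma(0) = 0.6646 / 2.2007 = 0.3020.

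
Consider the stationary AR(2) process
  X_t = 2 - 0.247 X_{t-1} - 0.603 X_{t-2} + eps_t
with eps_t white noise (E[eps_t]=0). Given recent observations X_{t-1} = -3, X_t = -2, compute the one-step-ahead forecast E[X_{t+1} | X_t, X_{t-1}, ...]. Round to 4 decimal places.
E[X_{t+1} \mid \mathcal F_t] = 4.3030

For an AR(p) model X_t = c + sum_i phi_i X_{t-i} + eps_t, the
one-step-ahead conditional mean is
  E[X_{t+1} | X_t, ...] = c + sum_i phi_i X_{t+1-i}.
Substitute known values:
  E[X_{t+1} | ...] = 2 + (-0.247) * (-2) + (-0.603) * (-3)
                   = 4.3030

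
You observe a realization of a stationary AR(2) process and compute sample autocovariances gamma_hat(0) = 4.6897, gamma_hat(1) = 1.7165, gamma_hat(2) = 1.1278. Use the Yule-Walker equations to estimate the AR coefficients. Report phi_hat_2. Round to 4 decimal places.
\hat\phi_{2} = 0.1230

The Yule-Walker equations for an AR(p) process read, in matrix form,
  Gamma_p phi = r_p,   with   (Gamma_p)_{ij} = gamma(|i - j|),
                       (r_p)_i = gamma(i),   i,j = 1..p.
Substitute the sample gammas (Toeplitz matrix and right-hand side of size 2):
  Gamma_p = [[4.6897, 1.7165], [1.7165, 4.6897]]
  r_p     = [1.7165, 1.1278]
Written out:
  4.6897 phi_1 + 1.7165 phi_2 = 1.7165
  1.7165 phi_1 + 4.6897 phi_2 = 1.1278
Solve by Cramer's rule:
  det = gamma(0)^2 - gamma(1)^2 = (4.6897)^2 - (1.7165)^2 = 21.99328609 - 2.94637225 = 19.04691384
  phi_hat_1 = [gamma(1) gamma(0) - gamma(1) gamma(2)] / det = [(1.7165)(4.6897) - (1.7165)(1.1278)] / 19.04691384 = 6.11400135 / 19.04691384 = 0.321
  phi_hat_2 = [gamma(0) gamma(2) - gamma(1)^2] / det = [(4.6897)(1.1278) - (1.7165)^2] / 19.04691384 = 2.34267141 / 19.04691384 = 0.123
So phi_hat = [0.3210, 0.1230].
Therefore phi_hat_2 = 0.1230.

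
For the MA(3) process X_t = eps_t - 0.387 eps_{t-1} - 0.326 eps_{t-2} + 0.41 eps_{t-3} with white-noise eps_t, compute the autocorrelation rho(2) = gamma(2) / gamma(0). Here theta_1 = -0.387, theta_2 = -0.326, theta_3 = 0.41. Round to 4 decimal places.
\rho(2) = -0.3403

For an MA(q) process with theta_0 = 1, the autocovariance is
  gamma(k) = sigma^2 * sum_{i=0..q-k} theta_i * theta_{i+k},
and rho(k) = gamma(k) / gamma(0). Sigma^2 cancels.
  numerator   = (1)*(-0.326) + (-0.387)*(0.41) = -0.48467.
  denominator = (1)^2 + (-0.387)^2 + (-0.326)^2 + (0.41)^2 = 1.424145.
  rho(2) = -0.48467 / 1.424145 = -0.3403.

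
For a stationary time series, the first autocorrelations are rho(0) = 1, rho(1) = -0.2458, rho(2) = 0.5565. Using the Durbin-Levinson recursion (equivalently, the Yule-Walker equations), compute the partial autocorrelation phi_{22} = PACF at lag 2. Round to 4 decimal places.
\phi_{22} = 0.5280

The PACF at lag k is phi_{kk}, the last component of the solution
to the Yule-Walker system G_k phi = r_k where
  (G_k)_{ij} = rho(|i - j|), (r_k)_i = rho(i), i,j = 1..k.
Equivalently, Durbin-Levinson gives phi_{kk} iteratively:
  phi_{11} = rho(1)
  phi_{kk} = [rho(k) - sum_{j=1..k-1} phi_{k-1,j} rho(k-j)]
            / [1 - sum_{j=1..k-1} phi_{k-1,j} rho(j)],
  phi_{k,j} = phi_{k-1,j} - phi_{kk} phi_{k-1,k-j},  j = 1..k-1.
Step k = 1:
  phi_11 = rho(1) = -0.2458.
Step k = 2:
  phi_22 = [rho(2) - phi_11 rho(1)] / [1 - phi_11 rho(1)] = [0.5565 - (-0.2458)(-0.2458)] / [1 - (-0.2458)(-0.2458)]
         = 0.49608236 / 0.93958236 = 0.528.
Therefore phi_{22} = 0.5280.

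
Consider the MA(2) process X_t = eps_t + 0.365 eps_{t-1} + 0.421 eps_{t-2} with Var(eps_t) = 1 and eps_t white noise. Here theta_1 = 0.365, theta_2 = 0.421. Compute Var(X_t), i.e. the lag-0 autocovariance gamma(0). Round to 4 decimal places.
\gamma(0) = 1.3105

For an MA(q) process X_t = eps_t + sum_i theta_i eps_{t-i} with
Var(eps_t) = sigma^2, the variance is
  gamma(0) = sigma^2 * (1 + sum_i theta_i^2).
  sum_i theta_i^2 = (0.365)^2 + (0.421)^2 = 0.133225 + 0.177241 = 0.310466.
  gamma(0) = 1 * (1 + 0.310466) = 1 * 1.310466 = 1.310466, which rounds to 1.3105.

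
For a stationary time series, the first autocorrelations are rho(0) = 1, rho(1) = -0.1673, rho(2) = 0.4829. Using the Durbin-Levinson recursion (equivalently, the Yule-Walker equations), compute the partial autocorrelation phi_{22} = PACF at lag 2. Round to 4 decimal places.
\phi_{22} = 0.4680

The PACF at lag k is phi_{kk}, the last component of the solution
to the Yule-Walker system G_k phi = r_k where
  (G_k)_{ij} = rho(|i - j|), (r_k)_i = rho(i), i,j = 1..k.
Equivalently, Durbin-Levinson gives phi_{kk} iteratively:
  phi_{11} = rho(1)
  phi_{kk} = [rho(k) - sum_{j=1..k-1} phi_{k-1,j} rho(k-j)]
            / [1 - sum_{j=1..k-1} phi_{k-1,j} rho(j)],
  phi_{k,j} = phi_{k-1,j} - phi_{kk} phi_{k-1,k-j},  j = 1..k-1.
Step k = 1:
  phi_11 = rho(1) = -0.1673.
Step k = 2:
  phi_22 = [rho(2) - phi_11 rho(1)] / [1 - phi_11 rho(1)] = [0.4829 - (-0.1673)(-0.1673)] / [1 - (-0.1673)(-0.1673)]
         = 0.45491071 / 0.97201071 = 0.468.
Therefore phi_{22} = 0.4680.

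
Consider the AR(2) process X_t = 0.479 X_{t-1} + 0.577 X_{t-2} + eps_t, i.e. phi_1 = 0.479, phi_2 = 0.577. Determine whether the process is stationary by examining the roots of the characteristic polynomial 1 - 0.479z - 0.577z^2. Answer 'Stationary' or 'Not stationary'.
\text{Not stationary}

The AR(p) characteristic polynomial is P(z) = 1 - 0.479z - 0.577z^2.
Stationarity requires all roots to lie outside the unit circle, i.e. |z| > 1 for every root.
Set 1 + (-0.479) z + (-0.577) z^2 = 0, i.e. a z^2 + b z + c = 0 with a = -0.577, b = -0.479, c = 1.
Discriminant D = b^2 - 4ac = (-0.479)^2 - 4*(-0.577)*1 = 0.229441 - (-2.308) = 2.537441.
D >= 0, so the roots are real: z = (-b +/- sqrt(D)) / (2a) = (0.479 +/- 1.592935) / (-1.154).
  z_1 = (0.479 + 1.592935) / (-1.154) = -1.7954,   |z_1| = 1.7954.
  z_2 = (0.479 - 1.592935) / (-1.154) = 0.9653,   |z_2| = 0.9653.
Moduli of all roots: 1.7954, 0.9653.
All moduli strictly greater than 1? No.
Verdict: Not stationary.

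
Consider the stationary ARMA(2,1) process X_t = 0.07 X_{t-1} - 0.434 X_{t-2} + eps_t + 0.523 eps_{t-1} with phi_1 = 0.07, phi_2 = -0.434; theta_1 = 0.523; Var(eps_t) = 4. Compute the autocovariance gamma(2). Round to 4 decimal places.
\gamma(2) = -2.7154

Multiply the model equation by X_{t-k} and take expectations. With theta_0 = psi_0 = 1 and psi_j the MA(infinity) weights, this gives
  gamma(k) - sum_i phi_i gamma(k-i) = c_k,
  c_k = sigma^2 * sum_{j=k..q} theta_j psi_{j-k}   (c_k = 0 for k > q),
using gamma(-m) = gamma(m).
psi-weights needed (psi_j = theta_j + sum_i phi_i psi_{j-i}):
  psi_1 = theta_1 + phi_1 = 0.523 + (0.07) = 0.593
Right-hand sides:
  c_0 = sigma^2 (1 + theta_1 psi_1) = 4 * (1 + (0.523)(0.593)) = 4 * 1.310139 = 5.240556
  c_1 = sigma^2 theta_1 = 4 * (0.523) = 2.092
  c_2 = 0
Equations for k = 0, 1, 2 (AR order 2, c_2 = 0):
  (E0) gamma(0) = phi_1 gamma(1) + phi_2 gamma(2) + c_0
  (E1) gamma(1) = phi_1 gamma(0) + phi_2 gamma(1) + c_1
  (E2) gamma(2) = phi_1 gamma(1) + phi_2 gamma(0)
From (E1): gamma(1) = A gamma(0) + B with
  A = phi_1 / (1 - phi_2) = 0.07 / 1.434 = 0.048815,   B = c_1 / (1 - phi_2) = 2.092 / 1.434 = 1.458856.
Insert (E2) into (E0): gamma(0) (1 - phi_2^2) = phi_1 (1 + phi_2) gamma(1) + c_0.
  phi_1 (1 + phi_2) = (0.07)(0.566) = 0.03962,   1 - phi_2^2 = 0.811644.
Replace gamma(1) by A gamma(0) + B and collect gamma(0):
  gamma(0) [0.811644 - (0.03962)(0.048815)] = (0.03962)(1.458856) + 5.240556
  gamma(0) * 0.80971 = 5.298356
  gamma(0) = 5.298356 / 0.80971 = 6.543523.
  gamma(1) = A gamma(0) + B = (0.048815)(6.543523) + (1.458856) = 1.778275.
  gamma(2) = phi_1 gamma(1) + phi_2 gamma(0) = (0.07)(1.778275) + (-0.434)(6.543523) = -2.71541.
Therefore gamma(2) = -2.7154 (to 4 decimal places).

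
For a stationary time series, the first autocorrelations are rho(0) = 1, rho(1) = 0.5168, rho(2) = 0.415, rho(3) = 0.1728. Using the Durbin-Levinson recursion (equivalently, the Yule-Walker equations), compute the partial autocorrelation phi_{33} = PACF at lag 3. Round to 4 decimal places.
\phi_{33} = -0.1461

The PACF at lag k is phi_{kk}, the last component of the solution
to the Yule-Walker system G_k phi = r_k where
  (G_k)_{ij} = rho(|i - j|), (r_k)_i = rho(i), i,j = 1..k.
Equivalently, Durbin-Levinson gives phi_{kk} iteratively:
  phi_{11} = rho(1)
  phi_{kk} = [rho(k) - sum_{j=1..k-1} phi_{k-1,j} rho(k-j)]
            / [1 - sum_{j=1..k-1} phi_{k-1,j} rho(j)],
  phi_{k,j} = phi_{k-1,j} - phi_{kk} phi_{k-1,k-j},  j = 1..k-1.
Step k = 1:
  phi_11 = rho(1) = 0.5168.
Step k = 2:
  phi_22 = [rho(2) - phi_11 rho(1)] / [1 - phi_11 rho(1)] = [0.415 - (0.5168)(0.5168)] / [1 - (0.5168)(0.5168)]
         = 0.14791776 / 0.73291776 = 0.20182.
  Update: phi_21 = phi_11 - phi_22 phi_11 = 0.5168 - (0.20182)(0.5168) = 0.412499.
Step k = 3:
  phi_33 = [rho(3) - phi_21 rho(2) - phi_22 rho(1)] / [1 - phi_21 rho(1) - phi_22 rho(2)]
    numerator   = 0.1728 - (0.412499)(0.415) - (0.20182)(0.5168) = -0.10268796
    denominator = 1 - (0.412499)(0.5168) - (0.20182)(0.415) = 0.70306494
  phi_33 = -0.10268796 / 0.70306494 = -0.1461.
Therefore phi_{33} = -0.1461.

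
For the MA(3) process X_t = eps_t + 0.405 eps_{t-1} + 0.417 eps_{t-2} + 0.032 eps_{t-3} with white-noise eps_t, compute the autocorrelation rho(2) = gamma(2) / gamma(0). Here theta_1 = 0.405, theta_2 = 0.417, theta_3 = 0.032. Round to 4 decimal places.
\rho(2) = 0.3211

For an MA(q) process with theta_0 = 1, the autocovariance is
  gamma(k) = sigma^2 * sum_{i=0..q-k} theta_i * theta_{i+k},
and rho(k) = gamma(k) / gamma(0). Sigma^2 cancels.
  numerator   = (1)*(0.417) + (0.405)*(0.032) = 0.42996.
  denominator = (1)^2 + (0.405)^2 + (0.417)^2 + (0.032)^2 = 1.338938.
  rho(2) = 0.42996 / 1.338938 = 0.3211.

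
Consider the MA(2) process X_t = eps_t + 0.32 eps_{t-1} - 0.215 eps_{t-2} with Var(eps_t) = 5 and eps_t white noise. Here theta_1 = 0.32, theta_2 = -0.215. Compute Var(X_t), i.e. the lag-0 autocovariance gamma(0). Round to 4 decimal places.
\gamma(0) = 5.7431

For an MA(q) process X_t = eps_t + sum_i theta_i eps_{t-i} with
Var(eps_t) = sigma^2, the variance is
  gamma(0) = sigma^2 * (1 + sum_i theta_i^2).
  sum_i theta_i^2 = (0.32)^2 + (-0.215)^2 = 0.1024 + 0.046225 = 0.148625.
  gamma(0) = 5 * (1 + 0.148625) = 5 * 1.148625 = 5.743125, which rounds to 5.7431.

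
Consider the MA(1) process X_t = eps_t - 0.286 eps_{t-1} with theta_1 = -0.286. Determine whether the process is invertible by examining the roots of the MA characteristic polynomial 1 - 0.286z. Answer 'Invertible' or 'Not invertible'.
\text{Invertible}

The MA(q) characteristic polynomial is P(z) = 1 - 0.286z.
Invertibility requires all roots to lie outside the unit circle, i.e. |z| > 1 for every root.
This is linear in z: 1 + (-0.286) z = 0  =>  z = -1/(-0.286) = 3.496503,  |z| = 3.496503.
Moduli of all roots: 3.4965.
All moduli strictly greater than 1? Yes.
Verdict: Invertible.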